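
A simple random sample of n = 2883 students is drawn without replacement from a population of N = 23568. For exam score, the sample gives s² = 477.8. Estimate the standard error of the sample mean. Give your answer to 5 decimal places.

0.38139

Under SRS without replacement, Var(ȳ) = (1 − f)·s²/n with f = n/N = 2883/23568 = 0.12232688.
Var(ȳ) = (1 − 0.12232688)·477.8/2883 = 0.87767312·0.16573014 = 0.14545689.
SE(ȳ) = √(0.14545689) = 0.38139.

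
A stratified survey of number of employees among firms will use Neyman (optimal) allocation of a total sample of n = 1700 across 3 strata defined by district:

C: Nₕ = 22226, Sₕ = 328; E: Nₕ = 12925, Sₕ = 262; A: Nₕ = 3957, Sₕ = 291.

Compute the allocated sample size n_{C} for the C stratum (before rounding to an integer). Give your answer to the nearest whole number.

Neyman allocation: nₕ = n·NₕSₕ / Σⱼ NⱼSⱼ.
Σ NⱼSⱼ = 22226·328 + 12925·262 + 3957·291 = 1.1827965 × 10^7.
n_{C} = 1700·22226·328 / (1.1827965 × 10^7) = 1048.

1048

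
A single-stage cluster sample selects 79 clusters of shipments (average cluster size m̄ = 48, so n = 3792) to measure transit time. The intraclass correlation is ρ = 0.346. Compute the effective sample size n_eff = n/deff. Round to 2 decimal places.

219.67

deff = 1 + (48 − 1)·0.346 = 1 + 16.262 = 17.262.
n_eff = 3792 / 17.262 = 219.67.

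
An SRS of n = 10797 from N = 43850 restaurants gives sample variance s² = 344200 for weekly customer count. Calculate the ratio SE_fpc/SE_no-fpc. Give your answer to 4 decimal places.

0.8682

f = n/N = 10797/43850 = 0.24622577.
SE_no-fpc = √(s²/n) = 5.6461691; SE_fpc = √((1−f)s²/n) = 4.9020138.
Ratio = √(1−f) = 0.86820172.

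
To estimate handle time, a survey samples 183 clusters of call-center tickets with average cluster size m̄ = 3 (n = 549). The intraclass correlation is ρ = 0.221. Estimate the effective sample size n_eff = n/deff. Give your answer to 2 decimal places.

deff = 1 + (3 − 1)·0.221 = 1 + 0.442 = 1.442.
n_eff = 549 / 1.442 = 380.72.

380.72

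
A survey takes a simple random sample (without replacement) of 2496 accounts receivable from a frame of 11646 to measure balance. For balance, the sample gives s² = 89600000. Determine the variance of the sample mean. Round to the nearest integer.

Under SRS without replacement, Var(ȳ) = (1 − f)·s²/n with f = n/N = 2496/11646 = 0.21432251.
Var(ȳ) = (1 − 0.21432251)·89600000/2496 = 0.78567749·35897.436 = 28203.807.

28204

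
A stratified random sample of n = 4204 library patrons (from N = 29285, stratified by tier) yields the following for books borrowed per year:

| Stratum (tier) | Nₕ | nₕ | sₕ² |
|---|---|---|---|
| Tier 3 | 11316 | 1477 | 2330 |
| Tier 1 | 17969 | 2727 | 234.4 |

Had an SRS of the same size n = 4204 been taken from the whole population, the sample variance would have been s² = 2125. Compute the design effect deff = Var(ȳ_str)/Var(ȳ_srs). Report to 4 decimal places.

Var(ȳ_str) = Σ Wₕ²(1−fₕ)sₕ²/nₕ with Wₕ = Nₕ/29285:
  Tier 3: (11316/29285)²·(1−1477/11316)·2330/1477 = 0.20479949
  Tier 1: (17969/29285)²·(1−2727/17969)·234.4/2727 = 0.02745035
  → Var(ȳ_str) = 0.23224984.
Var(ȳ_srs) = (1 − 4204/29285)·2125/4204 = 0.43290823.
deff = 0.23224984 / 0.43290823 = 0.5365.

0.5365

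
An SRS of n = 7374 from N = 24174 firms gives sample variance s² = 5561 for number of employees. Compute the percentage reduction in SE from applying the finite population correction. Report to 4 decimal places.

16.6356

f = n/N = 7374/24174 = 0.30503847.
SE_no-fpc = √(s²/n) = 0.86841013; SE_fpc = √((1−f)s²/n) = 0.72394448.
Ratio = √(1−f) = 0.83364353. Reduction = 100·(1 − 0.83364353) = 16.6356%.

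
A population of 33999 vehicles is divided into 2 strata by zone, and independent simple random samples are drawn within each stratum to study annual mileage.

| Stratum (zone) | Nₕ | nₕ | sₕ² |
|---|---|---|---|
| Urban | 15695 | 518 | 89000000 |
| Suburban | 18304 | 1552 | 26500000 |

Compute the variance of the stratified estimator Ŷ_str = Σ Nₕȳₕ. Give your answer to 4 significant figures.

Var(Ŷ_str) = Σₕ Nₕ²(1 − fₕ)sₕ²/nₕ.
Urban: 15695²·(1 − 518/15695)·89000000/518 = 4.0926773 × 10^13.
Suburban: 18304²·(1 − 1552/18304)·26500000/1552 = 5.2356045 × 10^12.
Sum = 4.6162378 × 10^13.

4.616 × 10^13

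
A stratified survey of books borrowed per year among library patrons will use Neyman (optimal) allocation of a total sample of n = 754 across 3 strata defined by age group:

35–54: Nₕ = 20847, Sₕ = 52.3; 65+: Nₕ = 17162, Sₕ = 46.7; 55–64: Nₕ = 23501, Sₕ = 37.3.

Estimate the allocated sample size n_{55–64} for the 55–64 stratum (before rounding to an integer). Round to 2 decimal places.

Neyman allocation: nₕ = n·NₕSₕ / Σⱼ NⱼSⱼ.
Σ NⱼSⱼ = 20847·52.3 + 17162·46.7 + 23501·37.3 = 2.7683508 × 10^6.
n_{55–64} = 754·23501·37.3 / (2.7683508 × 10^6) = 238.75.

238.75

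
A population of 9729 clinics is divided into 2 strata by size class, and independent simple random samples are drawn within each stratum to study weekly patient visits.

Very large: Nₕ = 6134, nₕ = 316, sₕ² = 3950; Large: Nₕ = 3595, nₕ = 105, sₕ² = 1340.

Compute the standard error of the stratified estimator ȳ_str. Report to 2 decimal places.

Var(ȳ_str) = Σₕ Wₕ²(1 − fₕ)sₕ²/nₕ with Wₕ = Nₕ/N, N = 9729.
Very large: Wₕ = 0.63048618; term = 0.63048618²·(1 − 0.05151614)·3950/316 = 4.7129311.
Large: Wₕ = 0.36951382; term = 0.36951382²·(1 − 0.02920723)·1340/105 = 1.6916223.
Sum = 6.4045534.
SE = √(6.4045534) = 2.53.

2.53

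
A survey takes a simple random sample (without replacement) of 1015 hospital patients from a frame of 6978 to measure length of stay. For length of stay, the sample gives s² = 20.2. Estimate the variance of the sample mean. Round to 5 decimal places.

0.01701

Under SRS without replacement, Var(ȳ) = (1 − f)·s²/n with f = n/N = 1015/6978 = 0.14545715.
Var(ȳ) = (1 − 0.14545715)·20.2/1015 = 0.85454285·0.019901478 = 0.017006666.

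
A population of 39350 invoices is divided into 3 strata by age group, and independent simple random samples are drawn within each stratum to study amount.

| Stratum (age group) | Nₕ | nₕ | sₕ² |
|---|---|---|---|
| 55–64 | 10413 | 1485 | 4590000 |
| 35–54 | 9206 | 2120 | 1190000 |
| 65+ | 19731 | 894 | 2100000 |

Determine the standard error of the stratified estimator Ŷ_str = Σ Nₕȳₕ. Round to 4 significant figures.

1.094 × 10^6

Var(Ŷ_str) = Σₕ Nₕ²(1 − fₕ)sₕ²/nₕ.
55–64: 10413²·(1 − 1485/10413)·4590000/1485 = 2.8735336 × 10^11.
35–54: 9206²·(1 − 2120/9206)·1190000/2120 = 3.6617039 × 10^10.
65+: 19731²·(1 − 894/19731)·2100000/894 = 8.7305702 × 10^11.
Sum = 1.1970274 × 10^12.
SE = √(1.1970274 × 10^12) = 1.094 × 10^6.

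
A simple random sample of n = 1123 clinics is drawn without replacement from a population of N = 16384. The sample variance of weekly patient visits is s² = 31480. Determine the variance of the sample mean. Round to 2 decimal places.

26.11

Under SRS without replacement, Var(ȳ) = (1 − f)·s²/n with f = n/N = 1123/16384 = 0.06854248.
Var(ȳ) = (1 − 0.06854248)·31480/1123 = 0.93145752·28.032057 = 26.11067.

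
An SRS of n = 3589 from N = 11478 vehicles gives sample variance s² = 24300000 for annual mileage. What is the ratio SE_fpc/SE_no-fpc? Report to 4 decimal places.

0.8290

f = n/N = 3589/11478 = 0.31268514.
SE_no-fpc = √(s²/n) = 82.284192; SE_fpc = √((1−f)s²/n) = 68.217261.
Ratio = √(1−f) = 0.82904455.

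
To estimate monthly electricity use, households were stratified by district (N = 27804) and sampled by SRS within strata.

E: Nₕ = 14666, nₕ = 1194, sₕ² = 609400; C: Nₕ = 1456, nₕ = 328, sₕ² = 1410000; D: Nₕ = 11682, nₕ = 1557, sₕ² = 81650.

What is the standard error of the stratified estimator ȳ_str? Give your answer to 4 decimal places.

Var(ȳ_str) = Σₕ Wₕ²(1 − fₕ)sₕ²/nₕ with Wₕ = Nₕ/N, N = 27804.
E: Wₕ = 0.52747806; term = 0.52747806²·(1 − 0.08141279)·609400/1194 = 130.44496.
C: Wₕ = 0.05236657; term = 0.05236657²·(1 − 0.22527473)·1410000/328 = 9.1327419.
D: Wₕ = 0.42015537; term = 0.42015537²·(1 − 0.13328197)·81650/1557 = 8.0235257.
Sum = 147.60123.
SE = √(147.60123) = 12.1491.

12.1491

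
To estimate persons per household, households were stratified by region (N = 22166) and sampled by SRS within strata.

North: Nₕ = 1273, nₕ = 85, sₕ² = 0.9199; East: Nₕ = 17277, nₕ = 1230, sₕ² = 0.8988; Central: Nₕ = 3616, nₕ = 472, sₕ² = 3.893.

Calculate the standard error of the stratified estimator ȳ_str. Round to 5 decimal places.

Var(ȳ_str) = Σₕ Wₕ²(1 − fₕ)sₕ²/nₕ with Wₕ = Nₕ/N, N = 22166.
North: Wₕ = 0.05743030; term = 0.05743030²·(1 − 0.06677141)·0.9199/85 = 3.3311323 × 10^-5.
East: Wₕ = 0.77943698; term = 0.77943698²·(1 − 0.07119292)·0.8988/1230 = 4.1233052 × 10^-4.
Central: Wₕ = 0.16313273; term = 0.16313273²·(1 − 0.13053097)·3.893/472 = 1.9084409 × 10^-4.
Sum = 6.3648593 × 10^-4.
SE = √(6.3648593 × 10^-4) = 0.02523.

0.02523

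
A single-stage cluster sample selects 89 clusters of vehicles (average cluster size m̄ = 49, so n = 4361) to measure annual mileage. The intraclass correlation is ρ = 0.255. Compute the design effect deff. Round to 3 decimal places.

13.240

deff = 1 + (49 − 1)·0.255 = 1 + 12.24 = 13.24.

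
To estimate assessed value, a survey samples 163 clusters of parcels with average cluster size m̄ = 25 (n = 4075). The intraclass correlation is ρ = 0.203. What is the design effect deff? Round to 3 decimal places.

deff = 1 + (25 − 1)·0.203 = 1 + 4.872 = 5.872.

5.872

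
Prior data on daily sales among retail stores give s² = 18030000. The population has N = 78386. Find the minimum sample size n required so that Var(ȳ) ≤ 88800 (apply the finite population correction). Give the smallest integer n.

Without fpc, n₀ = s²/D = 18030000/88800 = 203.0405.
With fpc, (1 − n/N)·s²/n ≤ D requires n ≥ n₀/(1 + n₀/N) = 203.0405/(1 + 203.0405/78386) = 202.5159.
Rounding up, n = 203.

203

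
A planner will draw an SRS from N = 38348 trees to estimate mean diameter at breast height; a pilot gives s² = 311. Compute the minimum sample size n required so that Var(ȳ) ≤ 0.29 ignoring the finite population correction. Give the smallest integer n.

Without fpc, n₀ = s²/D = 311/0.29 = 1072.4138.
Rounding up, n = 1073.

1073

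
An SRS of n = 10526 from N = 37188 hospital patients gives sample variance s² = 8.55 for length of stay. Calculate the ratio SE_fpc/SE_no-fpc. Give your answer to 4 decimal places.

f = n/N = 10526/37188 = 0.28304830.
SE_no-fpc = √(s²/n) = 0.028500428; SE_fpc = √((1−f)s²/n) = 0.024132167.
Ratio = √(1−f) = 0.84673001.

0.8467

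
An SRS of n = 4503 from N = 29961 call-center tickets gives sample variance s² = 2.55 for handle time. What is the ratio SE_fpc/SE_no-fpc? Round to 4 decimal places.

0.9218

f = n/N = 4503/29961 = 0.15029538.
SE_no-fpc = √(s²/n) = 0.02379683; SE_fpc = √((1−f)s²/n) = 0.021935781.
Ratio = √(1−f) = 0.92179424.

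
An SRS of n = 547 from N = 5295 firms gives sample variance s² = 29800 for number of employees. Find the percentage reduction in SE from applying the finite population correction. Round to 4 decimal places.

5.3060

f = n/N = 547/5295 = 0.10330500.
SE_no-fpc = √(s²/n) = 7.3809875; SE_fpc = √((1−f)s²/n) = 6.9893509.
Ratio = √(1−f) = 0.94693981. Reduction = 100·(1 − 0.94693981) = 5.3060%.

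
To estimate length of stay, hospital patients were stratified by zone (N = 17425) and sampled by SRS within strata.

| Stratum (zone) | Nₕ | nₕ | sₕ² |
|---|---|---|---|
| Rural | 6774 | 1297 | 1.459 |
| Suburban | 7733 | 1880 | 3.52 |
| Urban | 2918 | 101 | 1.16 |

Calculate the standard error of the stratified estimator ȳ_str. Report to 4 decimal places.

0.0270

Var(ȳ_str) = Σₕ Wₕ²(1 − fₕ)sₕ²/nₕ with Wₕ = Nₕ/N, N = 17425.
Rural: Wₕ = 0.38875179; term = 0.38875179²·(1 − 0.19146738)·1.459/1297 = 1.3745409 × 10^-4.
Suburban: Wₕ = 0.44378766; term = 0.44378766²·(1 − 0.24311393)·3.52/1880 = 2.7910382 × 10^-4.
Urban: Wₕ = 0.16746055; term = 0.16746055²·(1 − 0.03461275)·1.16/101 = 3.1093039 × 10^-4.
Sum = 7.274883 × 10^-4.
SE = √(7.274883 × 10^-4) = 0.0270.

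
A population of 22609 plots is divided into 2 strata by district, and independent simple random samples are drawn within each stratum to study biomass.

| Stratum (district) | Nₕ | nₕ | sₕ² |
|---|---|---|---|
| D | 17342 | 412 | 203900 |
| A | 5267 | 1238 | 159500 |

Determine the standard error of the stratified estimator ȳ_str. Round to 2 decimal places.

17.02

Var(ȳ_str) = Σₕ Wₕ²(1 − fₕ)sₕ²/nₕ with Wₕ = Nₕ/N, N = 22609.
D: Wₕ = 0.76703967; term = 0.76703967²·(1 − 0.02375735)·203900/412 = 284.25849.
A: Wₕ = 0.23296033; term = 0.23296033²·(1 − 0.23504841)·159500/1238 = 5.3485729.
Sum = 289.60706.
SE = √(289.60706) = 17.02.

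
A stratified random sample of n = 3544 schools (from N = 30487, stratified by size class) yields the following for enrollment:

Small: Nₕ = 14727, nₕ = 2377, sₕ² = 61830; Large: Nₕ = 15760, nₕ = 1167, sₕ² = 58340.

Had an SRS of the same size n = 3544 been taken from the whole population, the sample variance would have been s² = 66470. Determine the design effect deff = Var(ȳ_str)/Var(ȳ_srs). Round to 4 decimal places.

Var(ȳ_str) = Σ Wₕ²(1−fₕ)sₕ²/nₕ with Wₕ = Nₕ/30487:
  Small: (14727/30487)²·(1−2377/14727)·61830/2377 = 5.0900486
  Large: (15760/30487)²·(1−1167/15760)·58340/1167 = 12.369923
  → Var(ȳ_str) = 17.459972.
Var(ȳ_srs) = (1 − 3544/30487)·66470/3544 = 16.57537.
deff = 17.459972 / 16.57537 = 1.0534.

1.0534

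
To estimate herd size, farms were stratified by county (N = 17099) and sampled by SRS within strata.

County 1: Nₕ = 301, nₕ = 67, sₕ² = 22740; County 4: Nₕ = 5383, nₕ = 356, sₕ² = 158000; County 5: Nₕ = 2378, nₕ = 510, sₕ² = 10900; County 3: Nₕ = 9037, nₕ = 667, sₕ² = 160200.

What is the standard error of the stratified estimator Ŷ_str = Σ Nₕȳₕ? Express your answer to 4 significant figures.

174100

Var(Ŷ_str) = Σₕ Nₕ²(1 − fₕ)sₕ²/nₕ.
County 1: 301²·(1 − 67/301)·22740/67 = 2.390551 × 10^7.
County 4: 5383²·(1 − 356/5383)·158000/356 = 1.2009927 × 10^10.
County 5: 2378²·(1 − 510/2378)·10900/510 = 9.4939085 × 10^7.
County 3: 9037²·(1 − 667/9037)·160200/667 = 1.8167134 × 10^10.
Sum = 3.0295906 × 10^10.
SE = √(3.0295906 × 10^10) = 174100.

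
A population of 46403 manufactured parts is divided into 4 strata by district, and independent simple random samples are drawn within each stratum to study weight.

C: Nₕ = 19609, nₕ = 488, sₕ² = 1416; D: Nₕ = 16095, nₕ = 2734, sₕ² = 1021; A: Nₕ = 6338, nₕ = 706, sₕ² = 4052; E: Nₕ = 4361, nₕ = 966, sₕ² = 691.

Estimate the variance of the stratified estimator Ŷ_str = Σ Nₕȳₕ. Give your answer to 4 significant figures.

1.384 × 10^9

Var(Ŷ_str) = Σₕ Nₕ²(1 − fₕ)sₕ²/nₕ.
C: 19609²·(1 − 488/19609)·1416/488 = 1.0879514 × 10^9.
D: 16095²·(1 − 2734/16095)·1021/2734 = 8.0307698 × 10^7.
A: 6338²·(1 − 706/6338)·4052/706 = 2.0487059 × 10^8.
E: 4361²·(1 − 966/4361)·691/966 = 1.0590752 × 10^7.
Sum = 1.3837204 × 10^9.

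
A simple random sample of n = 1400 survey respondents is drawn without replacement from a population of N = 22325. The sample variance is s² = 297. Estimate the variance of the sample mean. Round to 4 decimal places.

Under SRS without replacement, Var(ȳ) = (1 − f)·s²/n with f = n/N = 1400/22325 = 0.06270997.
Var(ȳ) = (1 − 0.06270997)·297/1400 = 0.93729003·0.21214286 = 0.19883939.

0.1988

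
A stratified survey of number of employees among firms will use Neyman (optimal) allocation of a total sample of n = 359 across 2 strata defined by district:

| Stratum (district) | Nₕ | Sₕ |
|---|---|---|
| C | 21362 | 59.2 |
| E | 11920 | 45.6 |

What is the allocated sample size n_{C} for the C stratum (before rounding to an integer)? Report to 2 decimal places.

251.08

Neyman allocation: nₕ = n·NₕSₕ / Σⱼ NⱼSⱼ.
Σ NⱼSⱼ = 21362·59.2 + 11920·45.6 = 1.8081824 × 10^6.
n_{C} = 359·21362·59.2 / (1.8081824 × 10^6) = 251.08.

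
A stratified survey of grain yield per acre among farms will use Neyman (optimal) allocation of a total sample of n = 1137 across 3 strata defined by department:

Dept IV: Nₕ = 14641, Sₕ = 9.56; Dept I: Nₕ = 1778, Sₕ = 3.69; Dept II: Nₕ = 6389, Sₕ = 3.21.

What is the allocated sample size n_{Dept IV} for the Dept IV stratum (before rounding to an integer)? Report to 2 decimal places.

952.74

Neyman allocation: nₕ = n·NₕSₕ / Σⱼ NⱼSⱼ.
Σ NⱼSⱼ = 14641·9.56 + 1778·3.69 + 6389·3.21 = 167037.47.
n_{Dept IV} = 1137·14641·9.56 / 167037.47 = 952.74.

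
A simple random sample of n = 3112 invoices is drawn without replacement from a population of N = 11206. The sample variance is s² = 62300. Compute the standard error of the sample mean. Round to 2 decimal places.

3.80

Under SRS without replacement, Var(ȳ) = (1 − f)·s²/n with f = n/N = 3112/11206 = 0.27770837.
Var(ȳ) = (1 − 0.27770837)·62300/3112 = 0.72229163·20.01928 = 14.459759.
SE(ȳ) = √(14.459759) = 3.80.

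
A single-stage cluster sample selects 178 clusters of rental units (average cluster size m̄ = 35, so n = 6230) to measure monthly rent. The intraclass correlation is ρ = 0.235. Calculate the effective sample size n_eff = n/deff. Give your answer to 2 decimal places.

692.99

deff = 1 + (35 − 1)·0.235 = 1 + 7.99 = 8.99.
n_eff = 6230 / 8.99 = 692.99.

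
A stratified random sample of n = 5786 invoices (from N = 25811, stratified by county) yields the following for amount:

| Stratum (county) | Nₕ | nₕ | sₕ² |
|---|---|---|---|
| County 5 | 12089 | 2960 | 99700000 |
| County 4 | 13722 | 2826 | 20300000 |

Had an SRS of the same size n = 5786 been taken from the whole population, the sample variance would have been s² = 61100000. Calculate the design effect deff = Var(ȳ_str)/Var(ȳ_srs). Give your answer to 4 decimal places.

0.8778

Var(ȳ_str) = Σ Wₕ²(1−fₕ)sₕ²/nₕ with Wₕ = Nₕ/25811:
  County 5: (12089/25811)²·(1−2960/12089)·99700000/2960 = 5579.6553
  County 4: (13722/25811)²·(1−2826/13722)·20300000/2826 = 1612.1251
  → Var(ȳ_str) = 7191.7804.
Var(ȳ_srs) = (1 − 5786/25811)·61100000/5786 = 8192.7646.
deff = 7191.7804 / 8192.7646 = 0.8778.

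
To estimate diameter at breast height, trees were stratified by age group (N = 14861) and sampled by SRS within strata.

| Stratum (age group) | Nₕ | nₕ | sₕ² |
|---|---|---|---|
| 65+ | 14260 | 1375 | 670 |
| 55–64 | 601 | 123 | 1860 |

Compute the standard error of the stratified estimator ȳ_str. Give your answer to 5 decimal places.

Var(ȳ_str) = Σₕ Wₕ²(1 − fₕ)sₕ²/nₕ with Wₕ = Nₕ/N, N = 14861.
65+: Wₕ = 0.95955858; term = 0.95955858²·(1 − 0.09642356)·670/1375 = 0.40539649.
55–64: Wₕ = 0.04044142; term = 0.04044142²·(1 − 0.20465890)·1860/123 = 0.019670443.
Sum = 0.42506693.
SE = √(0.42506693) = 0.65197.

0.65197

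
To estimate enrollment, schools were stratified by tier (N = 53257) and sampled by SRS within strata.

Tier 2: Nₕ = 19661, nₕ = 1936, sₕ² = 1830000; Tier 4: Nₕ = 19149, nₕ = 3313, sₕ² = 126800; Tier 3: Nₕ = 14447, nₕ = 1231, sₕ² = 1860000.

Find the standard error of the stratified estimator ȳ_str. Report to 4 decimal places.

Var(ȳ_str) = Σₕ Wₕ²(1 − fₕ)sₕ²/nₕ with Wₕ = Nₕ/N, N = 53257.
Tier 2: Wₕ = 0.36917213; term = 0.36917213²·(1 − 0.09846905)·1830000/1936 = 116.14063.
Tier 4: Wₕ = 0.35955837; term = 0.35955837²·(1 − 0.17301165)·126800/3313 = 4.0920037.
Tier 3: Wₕ = 0.27126950; term = 0.27126950²·(1 − 0.08520800)·1860000/1231 = 101.71364.
Sum = 221.94627.
SE = √(221.94627) = 14.8979.

14.8979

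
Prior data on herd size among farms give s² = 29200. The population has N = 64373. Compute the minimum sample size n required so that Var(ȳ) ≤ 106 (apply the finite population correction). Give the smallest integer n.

275

Without fpc, n₀ = s²/D = 29200/106 = 275.4717.
With fpc, (1 − n/N)·s²/n ≤ D requires n ≥ n₀/(1 + n₀/N) = 275.4717/(1 + 275.4717/64373) = 274.2979.
Rounding up, n = 275.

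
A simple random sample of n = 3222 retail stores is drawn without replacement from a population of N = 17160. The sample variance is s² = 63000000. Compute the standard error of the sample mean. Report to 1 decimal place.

Under SRS without replacement, Var(ȳ) = (1 − f)·s²/n with f = n/N = 3222/17160 = 0.18776224.
Var(ȳ) = (1 − 0.18776224)·63000000/3222 = 0.81223776·19553.073 = 15881.744.
SE(ȳ) = √(15881.744) = 126.0.

126.0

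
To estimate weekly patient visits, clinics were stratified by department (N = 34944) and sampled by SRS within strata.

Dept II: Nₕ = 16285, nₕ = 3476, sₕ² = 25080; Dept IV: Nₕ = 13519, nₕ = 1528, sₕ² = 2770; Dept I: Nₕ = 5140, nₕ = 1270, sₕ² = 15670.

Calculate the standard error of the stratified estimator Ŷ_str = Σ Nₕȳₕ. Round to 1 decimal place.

Var(Ŷ_str) = Σₕ Nₕ²(1 − fₕ)sₕ²/nₕ.
Dept II: 16285²·(1 − 3476/16285)·25080/3476 = 1.5050494 × 10^9.
Dept IV: 13519²·(1 − 1528/13519)·2770/1528 = 2.9387077 × 10^8.
Dept I: 5140²·(1 − 1270/5140)·15670/1270 = 2.4543662 × 10^8.
Sum = 2.0443568 × 10^9.
SE = √(2.0443568 × 10^9) = 45214.6.

45214.6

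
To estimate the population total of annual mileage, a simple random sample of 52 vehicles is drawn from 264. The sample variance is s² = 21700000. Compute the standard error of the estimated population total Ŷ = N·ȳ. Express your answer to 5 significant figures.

152830

Var(Ŷ) = N²·Var(ȳ) = N²·(1 − n/N)·s²/n.
f = 52/264 = 0.19696970; Var(ȳ) = 0.80303030·21700000/52 = 335110.72.
Var(Ŷ) = 264² · 335110.72 = 2.3355877 × 10^10.
SE(Ŷ) = √(2.3355877 × 10^10) = 152830.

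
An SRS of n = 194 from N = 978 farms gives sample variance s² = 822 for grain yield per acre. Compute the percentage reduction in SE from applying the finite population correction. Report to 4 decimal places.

10.4659

f = n/N = 194/978 = 0.19836401.
SE_no-fpc = √(s²/n) = 2.058425; SE_fpc = √((1−f)s²/n) = 1.8429928.
Ratio = √(1−f) = 0.89534127. Reduction = 100·(1 − 0.89534127) = 10.4659%.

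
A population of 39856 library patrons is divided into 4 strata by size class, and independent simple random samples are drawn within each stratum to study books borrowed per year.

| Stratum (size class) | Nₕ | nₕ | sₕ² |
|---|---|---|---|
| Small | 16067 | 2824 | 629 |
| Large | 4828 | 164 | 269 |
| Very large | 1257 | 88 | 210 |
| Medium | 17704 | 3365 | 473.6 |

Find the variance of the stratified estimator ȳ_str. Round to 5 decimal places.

0.07779

Var(ȳ_str) = Σₕ Wₕ²(1 − fₕ)sₕ²/nₕ with Wₕ = Nₕ/N, N = 39856.
Small: Wₕ = 0.40312625; term = 0.40312625²·(1 − 0.17576399)·629/2824 = 0.029834565.
Large: Wₕ = 0.12113609; term = 0.12113609²·(1 − 0.03396852)·269/164 = 0.023251277.
Very large: Wₕ = 0.03153854; term = 0.03153854²·(1 − 0.07000796)·210/88 = 0.0022074913.
Medium: Wₕ = 0.44419912; term = 0.44419912²·(1 − 0.19007004)·473.6/3365 = 0.022492072.
Sum = 0.077785405.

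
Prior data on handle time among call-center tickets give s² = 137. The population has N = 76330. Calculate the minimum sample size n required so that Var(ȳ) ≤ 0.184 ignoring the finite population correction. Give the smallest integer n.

745

Without fpc, n₀ = s²/D = 137/0.184 = 744.5652.
Rounding up, n = 745.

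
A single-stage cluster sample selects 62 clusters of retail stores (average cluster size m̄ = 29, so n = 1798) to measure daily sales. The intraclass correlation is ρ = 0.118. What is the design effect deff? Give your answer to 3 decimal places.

deff = 1 + (29 − 1)·0.118 = 1 + 3.304 = 4.304.

4.304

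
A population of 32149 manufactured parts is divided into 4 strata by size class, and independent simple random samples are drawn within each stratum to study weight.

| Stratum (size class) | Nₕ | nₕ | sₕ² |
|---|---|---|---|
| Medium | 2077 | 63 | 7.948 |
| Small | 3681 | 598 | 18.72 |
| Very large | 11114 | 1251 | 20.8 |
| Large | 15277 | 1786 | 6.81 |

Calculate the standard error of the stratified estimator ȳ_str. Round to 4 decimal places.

0.0581

Var(ȳ_str) = Σₕ Wₕ²(1 − fₕ)sₕ²/nₕ with Wₕ = Nₕ/N, N = 32149.
Medium: Wₕ = 0.06460543; term = 0.06460543²·(1 − 0.03033221)·7.948/63 = 5.1059709 × 10^-4.
Small: Wₕ = 0.11449812; term = 0.11449812²·(1 − 0.16245585)·18.72/598 = 3.4372337 × 10^-4.
Very large: Wₕ = 0.34570282; term = 0.34570282²·(1 − 0.11256073)·20.8/1251 = 0.0017633987.
Large: Wₕ = 0.47519363; term = 0.47519363²·(1 − 0.11690777)·6.81/1786 = 7.6034893 × 10^-4.
Sum = 0.0033780681.
SE = √(0.0033780681) = 0.0581.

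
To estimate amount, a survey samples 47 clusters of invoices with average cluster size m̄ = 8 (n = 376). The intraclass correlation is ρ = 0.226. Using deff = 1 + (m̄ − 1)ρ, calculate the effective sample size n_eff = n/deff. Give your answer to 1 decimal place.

145.6

deff = 1 + (8 − 1)·0.226 = 1 + 1.582 = 2.582.
n_eff = 376 / 2.582 = 145.6.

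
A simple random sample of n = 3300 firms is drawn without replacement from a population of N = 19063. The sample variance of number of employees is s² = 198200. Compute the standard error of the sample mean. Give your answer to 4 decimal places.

7.0472

Under SRS without replacement, Var(ȳ) = (1 − f)·s²/n with f = n/N = 3300/19063 = 0.17311021.
Var(ȳ) = (1 − 0.17311021)·198200/3300 = 0.82688979·60.060606 = 49.663502.
SE(ȳ) = √(49.663502) = 7.0472.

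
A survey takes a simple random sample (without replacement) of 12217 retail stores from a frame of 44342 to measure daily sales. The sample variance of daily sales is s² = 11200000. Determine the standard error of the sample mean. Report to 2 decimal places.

25.77

Under SRS without replacement, Var(ȳ) = (1 − f)·s²/n with f = n/N = 12217/44342 = 0.27551757.
Var(ȳ) = (1 − 0.27551757)·11200000/12217 = 0.72448243·916.75534 = 664.17314.
SE(ȳ) = √(664.17314) = 25.77.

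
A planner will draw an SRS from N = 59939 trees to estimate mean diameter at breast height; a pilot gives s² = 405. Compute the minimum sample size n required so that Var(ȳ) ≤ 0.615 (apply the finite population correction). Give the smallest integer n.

652

Without fpc, n₀ = s²/D = 405/0.615 = 658.5366.
With fpc, (1 − n/N)·s²/n ≤ D requires n ≥ n₀/(1 + n₀/N) = 658.5366/(1 + 658.5366/59939) = 651.3800.
Rounding up, n = 652.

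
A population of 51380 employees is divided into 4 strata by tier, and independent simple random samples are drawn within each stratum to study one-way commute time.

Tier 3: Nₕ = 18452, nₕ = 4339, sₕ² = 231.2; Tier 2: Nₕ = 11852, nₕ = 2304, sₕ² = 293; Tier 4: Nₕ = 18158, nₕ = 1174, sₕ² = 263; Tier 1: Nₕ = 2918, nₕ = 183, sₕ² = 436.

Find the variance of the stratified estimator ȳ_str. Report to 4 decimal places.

Var(ȳ_str) = Σₕ Wₕ²(1 − fₕ)sₕ²/nₕ with Wₕ = Nₕ/N, N = 51380.
Tier 3: Wₕ = 0.35912807; term = 0.35912807²·(1 − 0.23515066)·231.2/4339 = 0.0052562107.
Tier 2: Wₕ = 0.23067341; term = 0.23067341²·(1 − 0.19439757)·293/2304 = 0.0054513115.
Tier 4: Wₕ = 0.35340599; term = 0.35340599²·(1 − 0.06465470)·263/1174 = 0.026170224.
Tier 1: Wₕ = 0.05679253; term = 0.05679253²·(1 − 0.06271419)·436/183 = 0.0072026086.
Sum = 0.044080355.

0.0441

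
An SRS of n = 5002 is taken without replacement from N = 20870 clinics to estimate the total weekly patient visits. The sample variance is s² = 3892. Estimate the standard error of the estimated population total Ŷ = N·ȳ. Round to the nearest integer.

16052

Var(Ŷ) = N²·Var(ȳ) = N²·(1 − n/N)·s²/n.
f = 5002/20870 = 0.23967417; Var(ȳ) = 0.76032583·3892/5002 = 0.59160098.
Var(Ŷ) = 20870² · 0.59160098 = 2.5767589 × 10^8.
SE(Ŷ) = √(2.5767589 × 10^8) = 16052.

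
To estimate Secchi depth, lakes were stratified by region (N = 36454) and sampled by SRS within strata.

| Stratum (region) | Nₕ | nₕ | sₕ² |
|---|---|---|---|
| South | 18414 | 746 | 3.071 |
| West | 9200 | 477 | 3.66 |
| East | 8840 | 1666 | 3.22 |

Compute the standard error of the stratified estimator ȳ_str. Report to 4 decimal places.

0.0395

Var(ȳ_str) = Σₕ Wₕ²(1 − fₕ)sₕ²/nₕ with Wₕ = Nₕ/N, N = 36454.
South: Wₕ = 0.50512975; term = 0.50512975²·(1 − 0.04051265)·3.071/746 = 0.0010078274.
West: Wₕ = 0.25237285; term = 0.25237285²·(1 − 0.05184783)·3.66/477 = 4.6336799 × 10^-4.
East: Wₕ = 0.24249739; term = 0.24249739²·(1 − 0.18846154)·3.22/1666 = 9.223678 × 10^-5.
Sum = 0.0015634322.
SE = √(0.0015634322) = 0.0395.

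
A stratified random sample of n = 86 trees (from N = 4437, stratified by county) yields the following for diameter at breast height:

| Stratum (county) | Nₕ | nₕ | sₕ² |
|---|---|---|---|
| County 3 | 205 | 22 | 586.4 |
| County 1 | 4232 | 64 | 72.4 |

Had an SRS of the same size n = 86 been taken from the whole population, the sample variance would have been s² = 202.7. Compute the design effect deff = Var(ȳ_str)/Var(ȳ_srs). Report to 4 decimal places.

Var(ȳ_str) = Σ Wₕ²(1−fₕ)sₕ²/nₕ with Wₕ = Nₕ/4437:
  County 3: (205/4437)²·(1−22/205)·586.4/22 = 0.050792241
  County 1: (4232/4437)²·(1−64/4232)·72.4/64 = 1.0135685
  → Var(ȳ_str) = 1.0643607.
Var(ȳ_srs) = (1 − 86/4437)·202.7/86 = 2.3112927.
deff = 1.0643607 / 2.3112927 = 0.4605.

0.4605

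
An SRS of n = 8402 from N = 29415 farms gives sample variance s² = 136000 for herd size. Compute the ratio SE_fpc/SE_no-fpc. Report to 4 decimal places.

f = n/N = 8402/29415 = 0.28563658.
SE_no-fpc = √(s²/n) = 4.0232601; SE_fpc = √((1−f)s²/n) = 3.4004604.
Ratio = √(1−f) = 0.84520022.

0.8452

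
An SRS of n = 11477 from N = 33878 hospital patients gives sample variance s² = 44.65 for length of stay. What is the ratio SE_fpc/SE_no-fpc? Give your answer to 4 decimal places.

0.8132

f = n/N = 11477/33878 = 0.33877443.
SE_no-fpc = √(s²/n) = 0.062372987; SE_fpc = √((1−f)s²/n) = 0.050719079.
Ratio = √(1−f) = 0.81315778.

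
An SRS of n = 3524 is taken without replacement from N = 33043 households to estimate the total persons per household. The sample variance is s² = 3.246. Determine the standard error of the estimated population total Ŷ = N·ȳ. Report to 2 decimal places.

947.87

Var(Ŷ) = N²·Var(ȳ) = N²·(1 − n/N)·s²/n.
f = 3524/33043 = 0.10664891; Var(ȳ) = 0.89335109·3.246/3524 = 8.2287674 × 10^-4.
Var(Ŷ) = 33043² · (8.2287674 × 10^-4) = 898449.62.
SE(Ŷ) = √(898449.62) = 947.87.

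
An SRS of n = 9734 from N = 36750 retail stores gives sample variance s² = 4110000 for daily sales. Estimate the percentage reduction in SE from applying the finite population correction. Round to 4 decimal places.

f = n/N = 9734/36750 = 0.26487075.
SE_no-fpc = √(s²/n) = 20.548269; SE_fpc = √((1−f)s²/n) = 17.61802.
Ratio = √(1−f) = 0.85739679. Reduction = 100·(1 − 0.85739679) = 14.2603%.

14.2603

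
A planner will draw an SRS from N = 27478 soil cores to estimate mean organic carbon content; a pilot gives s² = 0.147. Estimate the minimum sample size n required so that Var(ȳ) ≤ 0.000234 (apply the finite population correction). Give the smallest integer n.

615

Without fpc, n₀ = s²/D = 0.147/0.000234 = 628.2051.
With fpc, (1 − n/N)·s²/n ≤ D requires n ≥ n₀/(1 + n₀/N) = 628.2051/(1 + 628.2051/27478) = 614.1640.
Rounding up, n = 615.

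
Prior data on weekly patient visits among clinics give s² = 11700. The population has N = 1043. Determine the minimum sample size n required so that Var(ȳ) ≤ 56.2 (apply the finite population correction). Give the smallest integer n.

174

Without fpc, n₀ = s²/D = 11700/56.2 = 208.1851.
With fpc, (1 − n/N)·s²/n ≤ D requires n ≥ n₀/(1 + n₀/N) = 208.1851/(1 + 208.1851/1043) = 173.5451.
Rounding up, n = 174.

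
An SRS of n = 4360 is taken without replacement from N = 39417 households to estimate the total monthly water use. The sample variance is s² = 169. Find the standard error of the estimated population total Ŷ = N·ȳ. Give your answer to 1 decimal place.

7318.6

Var(Ŷ) = N²·Var(ȳ) = N²·(1 − n/N)·s²/n.
f = 4360/39417 = 0.11061217; Var(ȳ) = 0.88938783·169/4360 = 0.034473978.
Var(Ŷ) = 39417² · 0.034473978 = 5.3562216 × 10^7.
SE(Ŷ) = √(5.3562216 × 10^7) = 7318.6.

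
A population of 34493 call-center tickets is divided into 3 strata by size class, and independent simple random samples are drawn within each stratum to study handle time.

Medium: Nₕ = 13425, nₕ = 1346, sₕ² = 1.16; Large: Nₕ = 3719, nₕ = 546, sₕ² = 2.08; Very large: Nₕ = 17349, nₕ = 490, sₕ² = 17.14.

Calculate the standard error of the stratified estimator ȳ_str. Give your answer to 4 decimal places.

0.0936

Var(ȳ_str) = Σₕ Wₕ²(1 − fₕ)sₕ²/nₕ with Wₕ = Nₕ/N, N = 34493.
Medium: Wₕ = 0.38920940; term = 0.38920940²·(1 − 0.10026071)·1.16/1346 = 1.174617 × 10^-4.
Large: Wₕ = 0.10781898; term = 0.10781898²·(1 − 0.14681366)·2.08/546 = 3.7783745 × 10^-5.
Very large: Wₕ = 0.50297162; term = 0.50297162²·(1 − 0.02824370)·17.14/490 = 0.00859922.
Sum = 0.0087544654.
SE = √(0.0087544654) = 0.0936.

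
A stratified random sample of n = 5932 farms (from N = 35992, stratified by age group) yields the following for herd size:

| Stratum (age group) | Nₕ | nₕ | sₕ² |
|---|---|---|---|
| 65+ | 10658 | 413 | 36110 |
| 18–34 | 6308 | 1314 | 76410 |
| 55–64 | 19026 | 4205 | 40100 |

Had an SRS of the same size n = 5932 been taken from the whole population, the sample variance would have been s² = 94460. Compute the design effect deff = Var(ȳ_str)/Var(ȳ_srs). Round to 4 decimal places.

Var(ȳ_str) = Σ Wₕ²(1−fₕ)sₕ²/nₕ with Wₕ = Nₕ/35992:
  65+: (10658/35992)²·(1−413/10658)·36110/413 = 7.3697568
  18–34: (6308/35992)²·(1−1314/6308)·76410/1314 = 1.4141097
  55–64: (19026/35992)²·(1−4205/19026)·40100/4205 = 2.0758282
  → Var(ȳ_str) = 10.859695.
Var(ȳ_srs) = (1 − 5932/35992)·94460/5932 = 13.299331.
deff = 10.859695 / 13.299331 = 0.8166.

0.8166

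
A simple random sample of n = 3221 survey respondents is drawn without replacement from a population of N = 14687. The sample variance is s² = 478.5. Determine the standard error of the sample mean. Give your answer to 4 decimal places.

0.3406

Under SRS without replacement, Var(ȳ) = (1 − f)·s²/n with f = n/N = 3221/14687 = 0.21930959.
Var(ȳ) = (1 − 0.21930959)·478.5/3221 = 0.78069041·0.14855635 = 0.11597652.
SE(ȳ) = √(0.11597652) = 0.3406.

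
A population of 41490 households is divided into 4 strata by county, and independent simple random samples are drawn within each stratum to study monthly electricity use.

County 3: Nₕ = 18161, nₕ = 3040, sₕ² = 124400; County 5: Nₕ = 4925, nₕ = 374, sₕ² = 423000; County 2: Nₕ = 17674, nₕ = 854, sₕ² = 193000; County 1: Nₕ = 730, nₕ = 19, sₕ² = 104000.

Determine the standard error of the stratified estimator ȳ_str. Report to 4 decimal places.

7.8697

Var(ȳ_str) = Σₕ Wₕ²(1 − fₕ)sₕ²/nₕ with Wₕ = Nₕ/N, N = 41490.
County 3: Wₕ = 0.43771993; term = 0.43771993²·(1 − 0.16739166)·124400/3040 = 6.5280008.
County 5: Wₕ = 0.11870330; term = 0.11870330²·(1 − 0.07593909)·423000/374 = 14.726345.
County 2: Wₕ = 0.42598216; term = 0.42598216²·(1 − 0.04831957)·193000/854 = 39.027741.
County 1: Wₕ = 0.01759460; term = 0.01759460²·(1 − 0.02602740)·104000/19 = 1.6503852.
Sum = 61.932472.
SE = √(61.932472) = 7.8697.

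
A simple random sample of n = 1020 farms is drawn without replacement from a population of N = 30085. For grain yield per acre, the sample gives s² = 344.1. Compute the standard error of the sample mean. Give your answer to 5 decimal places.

0.57089

Under SRS without replacement, Var(ȳ) = (1 − f)·s²/n with f = n/N = 1020/30085 = 0.03390394.
Var(ȳ) = (1 − 0.03390394)·344.1/1020 = 0.96609606·0.33735294 = 0.32591535.
SE(ȳ) = √(0.32591535) = 0.57089.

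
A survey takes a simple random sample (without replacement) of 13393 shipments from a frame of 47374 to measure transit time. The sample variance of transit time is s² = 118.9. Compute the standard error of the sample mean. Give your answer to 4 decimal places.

0.0798

Under SRS without replacement, Var(ȳ) = (1 − f)·s²/n with f = n/N = 13393/47374 = 0.28270781.
Var(ȳ) = (1 − 0.28270781)·118.9/13393 = 0.71729219·0.008877772 = 0.0063679565.
SE(ȳ) = √(0.0063679565) = 0.0798.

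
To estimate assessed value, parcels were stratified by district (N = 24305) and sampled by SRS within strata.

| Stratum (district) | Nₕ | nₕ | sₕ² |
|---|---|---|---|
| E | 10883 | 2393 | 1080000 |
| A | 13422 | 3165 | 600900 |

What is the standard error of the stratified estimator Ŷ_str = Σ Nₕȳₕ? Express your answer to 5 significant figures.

260460

Var(Ŷ_str) = Σₕ Nₕ²(1 − fₕ)sₕ²/nₕ.
E: 10883²·(1 − 2393/10883)·1080000/2393 = 4.1700127 × 10^10.
A: 13422²·(1 − 3165/13422)·600900/3165 = 2.6137622 × 10^10.
Sum = 6.7837749 × 10^10.
SE = √(6.7837749 × 10^10) = 260460.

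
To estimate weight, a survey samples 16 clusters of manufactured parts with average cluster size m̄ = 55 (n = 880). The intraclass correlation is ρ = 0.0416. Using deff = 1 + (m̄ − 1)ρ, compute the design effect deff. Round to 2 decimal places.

3.25

deff = 1 + (55 − 1)·0.0416 = 1 + 2.2464 = 3.2464.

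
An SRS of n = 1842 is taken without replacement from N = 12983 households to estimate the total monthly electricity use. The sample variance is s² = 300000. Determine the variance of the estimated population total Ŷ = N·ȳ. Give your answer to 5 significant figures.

2.3558 × 10^10

Var(Ŷ) = N²·Var(ȳ) = N²·(1 − n/N)·s²/n.
f = 1842/12983 = 0.14187784; Var(ȳ) = 0.85812216·300000/1842 = 139.75931.
Var(Ŷ) = 12983² · 139.75931 = 2.355759 × 10^10.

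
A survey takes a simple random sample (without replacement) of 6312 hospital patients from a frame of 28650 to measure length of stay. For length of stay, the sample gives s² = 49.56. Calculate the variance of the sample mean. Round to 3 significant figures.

0.00612

Under SRS without replacement, Var(ȳ) = (1 − f)·s²/n with f = n/N = 6312/28650 = 0.22031414.
Var(ȳ) = (1 − 0.22031414)·49.56/6312 = 0.77968586·0.007851711 = 0.0061218681.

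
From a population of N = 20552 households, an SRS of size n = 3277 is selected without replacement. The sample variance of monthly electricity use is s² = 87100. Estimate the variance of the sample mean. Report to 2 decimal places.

22.34

Under SRS without replacement, Var(ȳ) = (1 − f)·s²/n with f = n/N = 3277/20552 = 0.15944920.
Var(ȳ) = (1 − 0.15944920)·87100/3277 = 0.84055080·26.579188 = 22.341158.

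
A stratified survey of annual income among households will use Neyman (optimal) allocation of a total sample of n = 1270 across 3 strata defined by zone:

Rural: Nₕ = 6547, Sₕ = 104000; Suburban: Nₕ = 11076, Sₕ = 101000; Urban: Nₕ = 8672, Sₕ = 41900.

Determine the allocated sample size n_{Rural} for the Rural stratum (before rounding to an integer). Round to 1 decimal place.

Neyman allocation: nₕ = n·NₕSₕ / Σⱼ NⱼSⱼ.
Σ NⱼSⱼ = 6547·104000 + 11076·101000 + 8672·41900 = 2.1629208 × 10^9.
n_{Rural} = 1270·6547·104000 / (2.1629208 × 10^9) = 399.8.

399.8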